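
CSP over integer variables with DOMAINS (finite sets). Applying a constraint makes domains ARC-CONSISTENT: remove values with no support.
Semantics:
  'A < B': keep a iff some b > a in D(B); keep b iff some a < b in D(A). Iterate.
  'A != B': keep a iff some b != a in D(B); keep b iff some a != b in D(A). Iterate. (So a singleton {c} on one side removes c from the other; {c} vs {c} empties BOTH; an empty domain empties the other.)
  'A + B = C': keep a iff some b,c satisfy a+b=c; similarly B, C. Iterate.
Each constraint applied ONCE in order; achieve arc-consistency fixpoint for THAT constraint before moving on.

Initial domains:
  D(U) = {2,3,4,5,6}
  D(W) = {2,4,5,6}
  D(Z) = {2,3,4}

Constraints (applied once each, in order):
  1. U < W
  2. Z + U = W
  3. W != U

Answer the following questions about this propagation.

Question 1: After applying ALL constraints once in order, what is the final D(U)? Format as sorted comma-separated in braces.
Constraint 1 (U < W) on D(U)={2,3,4,5,6} D(W)={2,4,5,6}: U {2,3,4,5,6}->{2,3,4,5}; W {2,4,5,6}->{4,5,6}
Constraint 2 (Z + U = W) on D(Z)={2,3,4} D(U)={2,3,4,5} D(W)={4,5,6}: U {2,3,4,5}->{2,3,4}
Constraint 3 (W != U) on D(W)={4,5,6} D(U)={2,3,4}: no change
So after all 3 constraints: D(U) = {2,3,4}

Answer: {2,3,4}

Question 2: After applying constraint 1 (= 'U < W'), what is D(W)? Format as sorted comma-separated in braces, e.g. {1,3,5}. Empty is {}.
Answer: {4,5,6}

Derivation:
Constraint 1 (U < W) on D(U)={2,3,4,5,6} D(W)={2,4,5,6}: U {2,3,4,5,6}->{2,3,4,5}; W {2,4,5,6}->{4,5,6}
So after constraint 1: D(W) = {4,5,6}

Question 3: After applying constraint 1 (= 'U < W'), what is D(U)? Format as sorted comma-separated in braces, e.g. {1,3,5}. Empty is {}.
Constraint 1 (U < W) on D(U)={2,3,4,5,6} D(W)={2,4,5,6}: U {2,3,4,5,6}->{2,3,4,5}; W {2,4,5,6}->{4,5,6}
So after constraint 1: D(U) = {2,3,4,5}

Answer: {2,3,4,5}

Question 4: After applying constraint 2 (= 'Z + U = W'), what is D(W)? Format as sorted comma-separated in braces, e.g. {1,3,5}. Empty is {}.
Constraint 1 (U < W) on D(U)={2,3,4,5,6} D(W)={2,4,5,6}: U {2,3,4,5,6}->{2,3,4,5}; W {2,4,5,6}->{4,5,6}
Constraint 2 (Z + U = W) on D(Z)={2,3,4} D(U)={2,3,4,5} D(W)={4,5,6}: U {2,3,4,5}->{2,3,4}
So after constraint 2: D(W) = {4,5,6}

Answer: {4,5,6}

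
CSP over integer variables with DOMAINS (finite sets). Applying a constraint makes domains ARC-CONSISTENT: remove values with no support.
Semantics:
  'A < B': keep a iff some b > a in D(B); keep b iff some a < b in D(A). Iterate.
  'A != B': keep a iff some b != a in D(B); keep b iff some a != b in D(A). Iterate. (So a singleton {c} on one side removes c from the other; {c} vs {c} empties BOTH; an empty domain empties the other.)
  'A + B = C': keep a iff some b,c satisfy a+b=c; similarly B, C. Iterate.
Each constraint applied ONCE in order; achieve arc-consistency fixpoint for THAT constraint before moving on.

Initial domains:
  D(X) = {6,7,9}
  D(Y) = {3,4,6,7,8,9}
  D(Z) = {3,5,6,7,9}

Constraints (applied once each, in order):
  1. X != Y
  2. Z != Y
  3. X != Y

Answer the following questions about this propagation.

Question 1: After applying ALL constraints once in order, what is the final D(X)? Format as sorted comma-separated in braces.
Answer: {6,7,9}

Derivation:
Constraint 1 (X != Y) on D(X)={6,7,9} D(Y)={3,4,6,7,8,9}: no change
Constraint 2 (Z != Y) on D(Z)={3,5,6,7,9} D(Y)={3,4,6,7,8,9}: no change
Constraint 3 (X != Y) on D(X)={6,7,9} D(Y)={3,4,6,7,8,9}: no change
So after all 3 constraints: D(X) = {6,7,9}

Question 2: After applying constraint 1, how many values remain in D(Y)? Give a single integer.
Constraint 1 (X != Y) on D(X)={6,7,9} D(Y)={3,4,6,7,8,9}: no change
So after constraint 1: D(Y)={3,4,6,7,8,9}, size = 6

Answer: 6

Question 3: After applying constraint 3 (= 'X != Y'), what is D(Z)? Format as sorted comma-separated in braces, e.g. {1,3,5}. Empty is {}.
Answer: {3,5,6,7,9}

Derivation:
Constraint 1 (X != Y) on D(X)={6,7,9} D(Y)={3,4,6,7,8,9}: no change
Constraint 2 (Z != Y) on D(Z)={3,5,6,7,9} D(Y)={3,4,6,7,8,9}: no change
Constraint 3 (X != Y) on D(X)={6,7,9} D(Y)={3,4,6,7,8,9}: no change
So after constraint 3: D(Z) = {3,5,6,7,9}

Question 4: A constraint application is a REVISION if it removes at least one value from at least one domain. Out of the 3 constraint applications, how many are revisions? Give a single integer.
Answer: 0

Derivation:
Constraint 1 (X != Y) on D(X)={6,7,9} D(Y)={3,4,6,7,8,9}: no change => not a revision
Constraint 2 (Z != Y) on D(Z)={3,5,6,7,9} D(Y)={3,4,6,7,8,9}: no change => not a revision
Constraint 3 (X != Y) on D(X)={6,7,9} D(Y)={3,4,6,7,8,9}: no change => not a revision
Total revisions = 0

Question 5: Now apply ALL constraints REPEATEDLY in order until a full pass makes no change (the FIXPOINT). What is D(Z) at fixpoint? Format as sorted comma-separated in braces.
pass 0 (initial): D(Z)={3,5,6,7,9}
pass 1: no change
Fixpoint after 1 passes: D(Z) = {3,5,6,7,9}

Answer: {3,5,6,7,9}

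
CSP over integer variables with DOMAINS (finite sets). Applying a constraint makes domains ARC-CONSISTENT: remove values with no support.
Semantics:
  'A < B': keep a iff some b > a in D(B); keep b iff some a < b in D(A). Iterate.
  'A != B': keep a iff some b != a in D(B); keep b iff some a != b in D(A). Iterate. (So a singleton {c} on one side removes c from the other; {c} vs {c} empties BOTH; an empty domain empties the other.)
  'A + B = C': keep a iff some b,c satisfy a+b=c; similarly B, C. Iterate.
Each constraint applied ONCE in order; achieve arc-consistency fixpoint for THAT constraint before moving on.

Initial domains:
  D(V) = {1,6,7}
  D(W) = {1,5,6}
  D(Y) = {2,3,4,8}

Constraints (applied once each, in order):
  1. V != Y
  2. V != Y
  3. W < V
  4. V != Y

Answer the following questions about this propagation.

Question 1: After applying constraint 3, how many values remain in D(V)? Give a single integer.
Answer: 2

Derivation:
Constraint 1 (V != Y) on D(V)={1,6,7} D(Y)={2,3,4,8}: no change
Constraint 2 (V != Y) on D(V)={1,6,7} D(Y)={2,3,4,8}: no change
Constraint 3 (W < V) on D(W)={1,5,6} D(V)={1,6,7}: V {1,6,7}->{6,7}
So after constraint 3: D(V)={6,7}, size = 2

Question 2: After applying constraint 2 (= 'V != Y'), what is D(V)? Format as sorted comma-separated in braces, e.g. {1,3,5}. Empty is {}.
Answer: {1,6,7}

Derivation:
Constraint 1 (V != Y) on D(V)={1,6,7} D(Y)={2,3,4,8}: no change
Constraint 2 (V != Y) on D(V)={1,6,7} D(Y)={2,3,4,8}: no change
So after constraint 2: D(V) = {1,6,7}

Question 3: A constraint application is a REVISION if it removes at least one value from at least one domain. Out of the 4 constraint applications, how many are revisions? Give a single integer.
Answer: 1

Derivation:
Constraint 1 (V != Y) on D(V)={1,6,7} D(Y)={2,3,4,8}: no change => not a revision
Constraint 2 (V != Y) on D(V)={1,6,7} D(Y)={2,3,4,8}: no change => not a revision
Constraint 3 (W < V) on D(W)={1,5,6} D(V)={1,6,7}: V {1,6,7}->{6,7} => REVISION
Constraint 4 (V != Y) on D(V)={6,7} D(Y)={2,3,4,8}: no change => not a revision
Total revisions = 1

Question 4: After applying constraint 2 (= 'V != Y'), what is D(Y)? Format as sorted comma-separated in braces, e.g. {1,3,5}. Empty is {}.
Constraint 1 (V != Y) on D(V)={1,6,7} D(Y)={2,3,4,8}: no change
Constraint 2 (V != Y) on D(V)={1,6,7} D(Y)={2,3,4,8}: no change
So after constraint 2: D(Y) = {2,3,4,8}

Answer: {2,3,4,8}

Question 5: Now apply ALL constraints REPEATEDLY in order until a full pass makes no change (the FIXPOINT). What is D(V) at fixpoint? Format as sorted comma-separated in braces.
pass 0 (initial): D(V)={1,6,7}
pass 1: V {1,6,7}->{6,7}
pass 2: no change
Fixpoint after 2 passes: D(V) = {6,7}

Answer: {6,7}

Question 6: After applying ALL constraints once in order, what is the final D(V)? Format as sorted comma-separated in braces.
Constraint 1 (V != Y) on D(V)={1,6,7} D(Y)={2,3,4,8}: no change
Constraint 2 (V != Y) on D(V)={1,6,7} D(Y)={2,3,4,8}: no change
Constraint 3 (W < V) on D(W)={1,5,6} D(V)={1,6,7}: V {1,6,7}->{6,7}
Constraint 4 (V != Y) on D(V)={6,7} D(Y)={2,3,4,8}: no change
So after all 4 constraints: D(V) = {6,7}

Answer: {6,7}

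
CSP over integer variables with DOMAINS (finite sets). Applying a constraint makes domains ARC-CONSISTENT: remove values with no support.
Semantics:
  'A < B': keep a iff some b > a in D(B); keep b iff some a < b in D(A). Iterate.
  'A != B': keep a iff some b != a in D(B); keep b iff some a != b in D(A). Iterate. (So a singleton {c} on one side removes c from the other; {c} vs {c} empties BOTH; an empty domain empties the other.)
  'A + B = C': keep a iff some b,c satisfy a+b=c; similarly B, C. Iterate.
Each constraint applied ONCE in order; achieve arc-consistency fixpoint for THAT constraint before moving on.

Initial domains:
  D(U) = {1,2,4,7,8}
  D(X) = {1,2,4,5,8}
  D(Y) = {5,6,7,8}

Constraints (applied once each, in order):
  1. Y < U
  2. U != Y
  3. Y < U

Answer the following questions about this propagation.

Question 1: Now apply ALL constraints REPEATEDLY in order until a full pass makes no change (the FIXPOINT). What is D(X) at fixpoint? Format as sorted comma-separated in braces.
Answer: {1,2,4,5,8}

Derivation:
pass 0 (initial): D(X)={1,2,4,5,8}
pass 1: U {1,2,4,7,8}->{7,8}; Y {5,6,7,8}->{5,6,7}
pass 2: no change
Fixpoint after 2 passes: D(X) = {1,2,4,5,8}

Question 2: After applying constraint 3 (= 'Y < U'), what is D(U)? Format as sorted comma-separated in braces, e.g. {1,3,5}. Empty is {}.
Constraint 1 (Y < U) on D(Y)={5,6,7,8} D(U)={1,2,4,7,8}: Y {5,6,7,8}->{5,6,7}; U {1,2,4,7,8}->{7,8}
Constraint 2 (U != Y) on D(U)={7,8} D(Y)={5,6,7}: no change
Constraint 3 (Y < U) on D(Y)={5,6,7} D(U)={7,8}: no change
So after constraint 3: D(U) = {7,8}

Answer: {7,8}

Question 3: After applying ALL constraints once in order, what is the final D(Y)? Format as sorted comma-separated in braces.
Answer: {5,6,7}

Derivation:
Constraint 1 (Y < U) on D(Y)={5,6,7,8} D(U)={1,2,4,7,8}: Y {5,6,7,8}->{5,6,7}; U {1,2,4,7,8}->{7,8}
Constraint 2 (U != Y) on D(U)={7,8} D(Y)={5,6,7}: no change
Constraint 3 (Y < U) on D(Y)={5,6,7} D(U)={7,8}: no change
So after all 3 constraints: D(Y) = {5,6,7}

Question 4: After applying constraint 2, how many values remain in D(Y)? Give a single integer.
Constraint 1 (Y < U) on D(Y)={5,6,7,8} D(U)={1,2,4,7,8}: Y {5,6,7,8}->{5,6,7}; U {1,2,4,7,8}->{7,8}
Constraint 2 (U != Y) on D(U)={7,8} D(Y)={5,6,7}: no change
So after constraint 2: D(Y)={5,6,7}, size = 3

Answer: 3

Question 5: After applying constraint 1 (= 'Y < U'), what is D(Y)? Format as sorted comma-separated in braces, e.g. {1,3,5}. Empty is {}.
Answer: {5,6,7}

Derivation:
Constraint 1 (Y < U) on D(Y)={5,6,7,8} D(U)={1,2,4,7,8}: Y {5,6,7,8}->{5,6,7}; U {1,2,4,7,8}->{7,8}
So after constraint 1: D(Y) = {5,6,7}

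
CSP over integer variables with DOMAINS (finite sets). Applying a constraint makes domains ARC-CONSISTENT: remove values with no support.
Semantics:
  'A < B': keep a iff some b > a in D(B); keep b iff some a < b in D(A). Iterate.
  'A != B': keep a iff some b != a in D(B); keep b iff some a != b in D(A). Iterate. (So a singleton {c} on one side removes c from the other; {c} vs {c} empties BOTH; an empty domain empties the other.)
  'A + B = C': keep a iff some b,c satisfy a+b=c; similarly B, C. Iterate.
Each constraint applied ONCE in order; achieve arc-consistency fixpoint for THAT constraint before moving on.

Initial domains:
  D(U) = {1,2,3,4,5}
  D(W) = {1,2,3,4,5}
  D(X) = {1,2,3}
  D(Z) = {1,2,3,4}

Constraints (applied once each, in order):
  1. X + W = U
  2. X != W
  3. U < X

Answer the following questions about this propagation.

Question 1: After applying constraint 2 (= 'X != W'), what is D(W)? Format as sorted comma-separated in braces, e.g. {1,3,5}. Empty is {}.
Answer: {1,2,3,4}

Derivation:
Constraint 1 (X + W = U) on D(X)={1,2,3} D(W)={1,2,3,4,5} D(U)={1,2,3,4,5}: W {1,2,3,4,5}->{1,2,3,4}; U {1,2,3,4,5}->{2,3,4,5}
Constraint 2 (X != W) on D(X)={1,2,3} D(W)={1,2,3,4}: no change
So after constraint 2: D(W) = {1,2,3,4}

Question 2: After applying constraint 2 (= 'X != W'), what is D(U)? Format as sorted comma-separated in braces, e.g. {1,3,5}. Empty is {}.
Answer: {2,3,4,5}

Derivation:
Constraint 1 (X + W = U) on D(X)={1,2,3} D(W)={1,2,3,4,5} D(U)={1,2,3,4,5}: W {1,2,3,4,5}->{1,2,3,4}; U {1,2,3,4,5}->{2,3,4,5}
Constraint 2 (X != W) on D(X)={1,2,3} D(W)={1,2,3,4}: no change
So after constraint 2: D(U) = {2,3,4,5}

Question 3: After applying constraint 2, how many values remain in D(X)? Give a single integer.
Answer: 3

Derivation:
Constraint 1 (X + W = U) on D(X)={1,2,3} D(W)={1,2,3,4,5} D(U)={1,2,3,4,5}: W {1,2,3,4,5}->{1,2,3,4}; U {1,2,3,4,5}->{2,3,4,5}
Constraint 2 (X != W) on D(X)={1,2,3} D(W)={1,2,3,4}: no change
So after constraint 2: D(X)={1,2,3}, size = 3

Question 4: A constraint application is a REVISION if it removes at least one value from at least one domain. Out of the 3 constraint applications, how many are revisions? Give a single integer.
Answer: 2

Derivation:
Constraint 1 (X + W = U) on D(X)={1,2,3} D(W)={1,2,3,4,5} D(U)={1,2,3,4,5}: W {1,2,3,4,5}->{1,2,3,4}; U {1,2,3,4,5}->{2,3,4,5} => REVISION
Constraint 2 (X != W) on D(X)={1,2,3} D(W)={1,2,3,4}: no change => not a revision
Constraint 3 (U < X) on D(U)={2,3,4,5} D(X)={1,2,3}: U {2,3,4,5}->{2}; X {1,2,3}->{3} => REVISION
Total revisions = 2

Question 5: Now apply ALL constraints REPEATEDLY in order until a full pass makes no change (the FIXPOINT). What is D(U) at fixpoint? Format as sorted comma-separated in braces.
pass 0 (initial): D(U)={1,2,3,4,5}
pass 1: U {1,2,3,4,5}->{2}; W {1,2,3,4,5}->{1,2,3,4}; X {1,2,3}->{3}
pass 2: U {2}->{}; W {1,2,3,4}->{}; X {3}->{}
pass 3: no change
Fixpoint after 3 passes: D(U) = {}

Answer: {}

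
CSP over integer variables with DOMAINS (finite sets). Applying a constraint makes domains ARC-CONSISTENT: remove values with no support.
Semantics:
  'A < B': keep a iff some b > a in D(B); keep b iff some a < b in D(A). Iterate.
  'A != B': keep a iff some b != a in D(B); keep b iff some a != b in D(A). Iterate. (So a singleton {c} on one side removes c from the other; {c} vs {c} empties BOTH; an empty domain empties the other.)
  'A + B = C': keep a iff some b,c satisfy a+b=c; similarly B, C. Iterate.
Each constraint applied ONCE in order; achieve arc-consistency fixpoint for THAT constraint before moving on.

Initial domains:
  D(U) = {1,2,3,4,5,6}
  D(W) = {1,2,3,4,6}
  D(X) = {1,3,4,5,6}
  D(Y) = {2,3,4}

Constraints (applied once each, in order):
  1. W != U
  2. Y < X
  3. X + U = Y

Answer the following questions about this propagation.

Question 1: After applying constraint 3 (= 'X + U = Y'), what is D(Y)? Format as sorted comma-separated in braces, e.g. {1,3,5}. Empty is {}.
Constraint 1 (W != U) on D(W)={1,2,3,4,6} D(U)={1,2,3,4,5,6}: no change
Constraint 2 (Y < X) on D(Y)={2,3,4} D(X)={1,3,4,5,6}: X {1,3,4,5,6}->{3,4,5,6}
Constraint 3 (X + U = Y) on D(X)={3,4,5,6} D(U)={1,2,3,4,5,6} D(Y)={2,3,4}: X {3,4,5,6}->{3}; U {1,2,3,4,5,6}->{1}; Y {2,3,4}->{4}
So after constraint 3: D(Y) = {4}

Answer: {4}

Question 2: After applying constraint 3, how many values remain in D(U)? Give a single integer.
Constraint 1 (W != U) on D(W)={1,2,3,4,6} D(U)={1,2,3,4,5,6}: no change
Constraint 2 (Y < X) on D(Y)={2,3,4} D(X)={1,3,4,5,6}: X {1,3,4,5,6}->{3,4,5,6}
Constraint 3 (X + U = Y) on D(X)={3,4,5,6} D(U)={1,2,3,4,5,6} D(Y)={2,3,4}: X {3,4,5,6}->{3}; U {1,2,3,4,5,6}->{1}; Y {2,3,4}->{4}
So after constraint 3: D(U)={1}, size = 1

Answer: 1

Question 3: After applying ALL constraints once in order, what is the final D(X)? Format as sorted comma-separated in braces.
Answer: {3}

Derivation:
Constraint 1 (W != U) on D(W)={1,2,3,4,6} D(U)={1,2,3,4,5,6}: no change
Constraint 2 (Y < X) on D(Y)={2,3,4} D(X)={1,3,4,5,6}: X {1,3,4,5,6}->{3,4,5,6}
Constraint 3 (X + U = Y) on D(X)={3,4,5,6} D(U)={1,2,3,4,5,6} D(Y)={2,3,4}: X {3,4,5,6}->{3}; U {1,2,3,4,5,6}->{1}; Y {2,3,4}->{4}
So after all 3 constraints: D(X) = {3}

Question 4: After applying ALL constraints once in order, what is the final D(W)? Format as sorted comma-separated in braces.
Constraint 1 (W != U) on D(W)={1,2,3,4,6} D(U)={1,2,3,4,5,6}: no change
Constraint 2 (Y < X) on D(Y)={2,3,4} D(X)={1,3,4,5,6}: X {1,3,4,5,6}->{3,4,5,6}
Constraint 3 (X + U = Y) on D(X)={3,4,5,6} D(U)={1,2,3,4,5,6} D(Y)={2,3,4}: X {3,4,5,6}->{3}; U {1,2,3,4,5,6}->{1}; Y {2,3,4}->{4}
So after all 3 constraints: D(W) = {1,2,3,4,6}

Answer: {1,2,3,4,6}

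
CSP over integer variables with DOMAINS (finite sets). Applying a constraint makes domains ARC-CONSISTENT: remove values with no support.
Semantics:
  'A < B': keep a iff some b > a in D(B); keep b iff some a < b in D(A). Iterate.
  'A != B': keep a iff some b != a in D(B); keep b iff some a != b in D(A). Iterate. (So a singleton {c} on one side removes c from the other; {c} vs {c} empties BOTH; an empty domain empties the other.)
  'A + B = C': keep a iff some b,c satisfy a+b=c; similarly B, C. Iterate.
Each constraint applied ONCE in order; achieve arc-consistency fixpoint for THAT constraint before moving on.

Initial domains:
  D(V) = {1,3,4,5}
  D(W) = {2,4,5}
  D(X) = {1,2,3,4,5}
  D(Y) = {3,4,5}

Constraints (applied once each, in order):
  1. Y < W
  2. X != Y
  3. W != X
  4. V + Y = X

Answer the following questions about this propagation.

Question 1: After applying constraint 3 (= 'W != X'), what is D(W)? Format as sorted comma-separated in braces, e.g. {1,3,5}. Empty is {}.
Answer: {4,5}

Derivation:
Constraint 1 (Y < W) on D(Y)={3,4,5} D(W)={2,4,5}: Y {3,4,5}->{3,4}; W {2,4,5}->{4,5}
Constraint 2 (X != Y) on D(X)={1,2,3,4,5} D(Y)={3,4}: no change
Constraint 3 (W != X) on D(W)={4,5} D(X)={1,2,3,4,5}: no change
So after constraint 3: D(W) = {4,5}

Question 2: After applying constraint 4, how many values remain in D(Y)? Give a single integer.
Constraint 1 (Y < W) on D(Y)={3,4,5} D(W)={2,4,5}: Y {3,4,5}->{3,4}; W {2,4,5}->{4,5}
Constraint 2 (X != Y) on D(X)={1,2,3,4,5} D(Y)={3,4}: no change
Constraint 3 (W != X) on D(W)={4,5} D(X)={1,2,3,4,5}: no change
Constraint 4 (V + Y = X) on D(V)={1,3,4,5} D(Y)={3,4} D(X)={1,2,3,4,5}: V {1,3,4,5}->{1}; X {1,2,3,4,5}->{4,5}
So after constraint 4: D(Y)={3,4}, size = 2

Answer: 2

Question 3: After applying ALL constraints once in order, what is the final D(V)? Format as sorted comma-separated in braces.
Answer: {1}

Derivation:
Constraint 1 (Y < W) on D(Y)={3,4,5} D(W)={2,4,5}: Y {3,4,5}->{3,4}; W {2,4,5}->{4,5}
Constraint 2 (X != Y) on D(X)={1,2,3,4,5} D(Y)={3,4}: no change
Constraint 3 (W != X) on D(W)={4,5} D(X)={1,2,3,4,5}: no change
Constraint 4 (V + Y = X) on D(V)={1,3,4,5} D(Y)={3,4} D(X)={1,2,3,4,5}: V {1,3,4,5}->{1}; X {1,2,3,4,5}->{4,5}
So after all 4 constraints: D(V) = {1}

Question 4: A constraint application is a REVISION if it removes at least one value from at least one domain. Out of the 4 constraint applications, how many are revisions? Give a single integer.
Constraint 1 (Y < W) on D(Y)={3,4,5} D(W)={2,4,5}: Y {3,4,5}->{3,4}; W {2,4,5}->{4,5} => REVISION
Constraint 2 (X != Y) on D(X)={1,2,3,4,5} D(Y)={3,4}: no change => not a revision
Constraint 3 (W != X) on D(W)={4,5} D(X)={1,2,3,4,5}: no change => not a revision
Constraint 4 (V + Y = X) on D(V)={1,3,4,5} D(Y)={3,4} D(X)={1,2,3,4,5}: V {1,3,4,5}->{1}; X {1,2,3,4,5}->{4,5} => REVISION
Total revisions = 2

Answer: 2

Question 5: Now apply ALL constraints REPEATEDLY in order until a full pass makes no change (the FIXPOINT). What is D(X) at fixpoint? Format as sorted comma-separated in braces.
Answer: {4,5}

Derivation:
pass 0 (initial): D(X)={1,2,3,4,5}
pass 1: V {1,3,4,5}->{1}; W {2,4,5}->{4,5}; X {1,2,3,4,5}->{4,5}; Y {3,4,5}->{3,4}
pass 2: no change
Fixpoint after 2 passes: D(X) = {4,5}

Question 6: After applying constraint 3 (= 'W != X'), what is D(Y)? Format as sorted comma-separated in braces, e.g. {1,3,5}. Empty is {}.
Answer: {3,4}

Derivation:
Constraint 1 (Y < W) on D(Y)={3,4,5} D(W)={2,4,5}: Y {3,4,5}->{3,4}; W {2,4,5}->{4,5}
Constraint 2 (X != Y) on D(X)={1,2,3,4,5} D(Y)={3,4}: no change
Constraint 3 (W != X) on D(W)={4,5} D(X)={1,2,3,4,5}: no change
So after constraint 3: D(Y) = {3,4}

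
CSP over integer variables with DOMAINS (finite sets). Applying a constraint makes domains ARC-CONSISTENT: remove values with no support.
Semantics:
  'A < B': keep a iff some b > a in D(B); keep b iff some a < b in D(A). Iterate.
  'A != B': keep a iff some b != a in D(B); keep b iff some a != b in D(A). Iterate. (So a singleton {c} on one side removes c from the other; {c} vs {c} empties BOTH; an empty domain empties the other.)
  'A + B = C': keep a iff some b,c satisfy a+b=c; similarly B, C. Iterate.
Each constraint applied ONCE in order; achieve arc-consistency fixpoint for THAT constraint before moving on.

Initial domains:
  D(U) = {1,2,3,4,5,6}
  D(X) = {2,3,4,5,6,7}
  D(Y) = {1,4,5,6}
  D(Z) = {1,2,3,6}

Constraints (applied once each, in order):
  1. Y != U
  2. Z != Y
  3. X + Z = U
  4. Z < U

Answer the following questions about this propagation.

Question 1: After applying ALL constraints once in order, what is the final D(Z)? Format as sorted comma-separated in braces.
Constraint 1 (Y != U) on D(Y)={1,4,5,6} D(U)={1,2,3,4,5,6}: no change
Constraint 2 (Z != Y) on D(Z)={1,2,3,6} D(Y)={1,4,5,6}: no change
Constraint 3 (X + Z = U) on D(X)={2,3,4,5,6,7} D(Z)={1,2,3,6} D(U)={1,2,3,4,5,6}: X {2,3,4,5,6,7}->{2,3,4,5}; Z {1,2,3,6}->{1,2,3}; U {1,2,3,4,5,6}->{3,4,5,6}
Constraint 4 (Z < U) on D(Z)={1,2,3} D(U)={3,4,5,6}: no change
So after all 4 constraints: D(Z) = {1,2,3}

Answer: {1,2,3}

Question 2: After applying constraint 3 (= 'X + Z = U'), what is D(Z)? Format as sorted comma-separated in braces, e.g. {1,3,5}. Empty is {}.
Constraint 1 (Y != U) on D(Y)={1,4,5,6} D(U)={1,2,3,4,5,6}: no change
Constraint 2 (Z != Y) on D(Z)={1,2,3,6} D(Y)={1,4,5,6}: no change
Constraint 3 (X + Z = U) on D(X)={2,3,4,5,6,7} D(Z)={1,2,3,6} D(U)={1,2,3,4,5,6}: X {2,3,4,5,6,7}->{2,3,4,5}; Z {1,2,3,6}->{1,2,3}; U {1,2,3,4,5,6}->{3,4,5,6}
So after constraint 3: D(Z) = {1,2,3}

Answer: {1,2,3}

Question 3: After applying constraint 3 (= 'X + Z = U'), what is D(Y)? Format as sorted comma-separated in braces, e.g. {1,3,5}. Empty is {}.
Constraint 1 (Y != U) on D(Y)={1,4,5,6} D(U)={1,2,3,4,5,6}: no change
Constraint 2 (Z != Y) on D(Z)={1,2,3,6} D(Y)={1,4,5,6}: no change
Constraint 3 (X + Z = U) on D(X)={2,3,4,5,6,7} D(Z)={1,2,3,6} D(U)={1,2,3,4,5,6}: X {2,3,4,5,6,7}->{2,3,4,5}; Z {1,2,3,6}->{1,2,3}; U {1,2,3,4,5,6}->{3,4,5,6}
So after constraint 3: D(Y) = {1,4,5,6}

Answer: {1,4,5,6}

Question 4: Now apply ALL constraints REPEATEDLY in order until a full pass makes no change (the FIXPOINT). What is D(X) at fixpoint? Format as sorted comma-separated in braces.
pass 0 (initial): D(X)={2,3,4,5,6,7}
pass 1: U {1,2,3,4,5,6}->{3,4,5,6}; X {2,3,4,5,6,7}->{2,3,4,5}; Z {1,2,3,6}->{1,2,3}
pass 2: no change
Fixpoint after 2 passes: D(X) = {2,3,4,5}

Answer: {2,3,4,5}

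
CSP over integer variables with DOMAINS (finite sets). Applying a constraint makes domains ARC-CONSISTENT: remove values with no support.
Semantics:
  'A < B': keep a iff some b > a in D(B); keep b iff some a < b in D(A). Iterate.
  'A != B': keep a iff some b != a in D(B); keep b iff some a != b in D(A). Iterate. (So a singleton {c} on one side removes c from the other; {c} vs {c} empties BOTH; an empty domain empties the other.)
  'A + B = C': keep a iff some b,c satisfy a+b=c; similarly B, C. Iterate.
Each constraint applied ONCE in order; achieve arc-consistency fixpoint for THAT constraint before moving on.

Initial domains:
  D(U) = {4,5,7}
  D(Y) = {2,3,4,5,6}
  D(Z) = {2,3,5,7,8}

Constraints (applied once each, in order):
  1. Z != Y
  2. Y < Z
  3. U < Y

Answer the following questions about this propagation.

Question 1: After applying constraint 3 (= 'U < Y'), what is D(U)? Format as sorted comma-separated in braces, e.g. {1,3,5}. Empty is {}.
Answer: {4,5}

Derivation:
Constraint 1 (Z != Y) on D(Z)={2,3,5,7,8} D(Y)={2,3,4,5,6}: no change
Constraint 2 (Y < Z) on D(Y)={2,3,4,5,6} D(Z)={2,3,5,7,8}: Z {2,3,5,7,8}->{3,5,7,8}
Constraint 3 (U < Y) on D(U)={4,5,7} D(Y)={2,3,4,5,6}: U {4,5,7}->{4,5}; Y {2,3,4,5,6}->{5,6}
So after constraint 3: D(U) = {4,5}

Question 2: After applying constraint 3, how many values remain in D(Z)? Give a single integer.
Constraint 1 (Z != Y) on D(Z)={2,3,5,7,8} D(Y)={2,3,4,5,6}: no change
Constraint 2 (Y < Z) on D(Y)={2,3,4,5,6} D(Z)={2,3,5,7,8}: Z {2,3,5,7,8}->{3,5,7,8}
Constraint 3 (U < Y) on D(U)={4,5,7} D(Y)={2,3,4,5,6}: U {4,5,7}->{4,5}; Y {2,3,4,5,6}->{5,6}
So after constraint 3: D(Z)={3,5,7,8}, size = 4

Answer: 4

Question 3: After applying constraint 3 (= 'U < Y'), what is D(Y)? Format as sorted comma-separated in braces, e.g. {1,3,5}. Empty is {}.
Constraint 1 (Z != Y) on D(Z)={2,3,5,7,8} D(Y)={2,3,4,5,6}: no change
Constraint 2 (Y < Z) on D(Y)={2,3,4,5,6} D(Z)={2,3,5,7,8}: Z {2,3,5,7,8}->{3,5,7,8}
Constraint 3 (U < Y) on D(U)={4,5,7} D(Y)={2,3,4,5,6}: U {4,5,7}->{4,5}; Y {2,3,4,5,6}->{5,6}
So after constraint 3: D(Y) = {5,6}

Answer: {5,6}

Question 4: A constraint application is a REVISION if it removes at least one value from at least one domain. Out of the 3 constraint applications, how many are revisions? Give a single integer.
Constraint 1 (Z != Y) on D(Z)={2,3,5,7,8} D(Y)={2,3,4,5,6}: no change => not a revision
Constraint 2 (Y < Z) on D(Y)={2,3,4,5,6} D(Z)={2,3,5,7,8}: Z {2,3,5,7,8}->{3,5,7,8} => REVISION
Constraint 3 (U < Y) on D(U)={4,5,7} D(Y)={2,3,4,5,6}: U {4,5,7}->{4,5}; Y {2,3,4,5,6}->{5,6} => REVISION
Total revisions = 2

Answer: 2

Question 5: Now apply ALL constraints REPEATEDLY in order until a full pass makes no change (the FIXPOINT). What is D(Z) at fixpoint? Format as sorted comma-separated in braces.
Answer: {7,8}

Derivation:
pass 0 (initial): D(Z)={2,3,5,7,8}
pass 1: U {4,5,7}->{4,5}; Y {2,3,4,5,6}->{5,6}; Z {2,3,5,7,8}->{3,5,7,8}
pass 2: Z {3,5,7,8}->{7,8}
pass 3: no change
Fixpoint after 3 passes: D(Z) = {7,8}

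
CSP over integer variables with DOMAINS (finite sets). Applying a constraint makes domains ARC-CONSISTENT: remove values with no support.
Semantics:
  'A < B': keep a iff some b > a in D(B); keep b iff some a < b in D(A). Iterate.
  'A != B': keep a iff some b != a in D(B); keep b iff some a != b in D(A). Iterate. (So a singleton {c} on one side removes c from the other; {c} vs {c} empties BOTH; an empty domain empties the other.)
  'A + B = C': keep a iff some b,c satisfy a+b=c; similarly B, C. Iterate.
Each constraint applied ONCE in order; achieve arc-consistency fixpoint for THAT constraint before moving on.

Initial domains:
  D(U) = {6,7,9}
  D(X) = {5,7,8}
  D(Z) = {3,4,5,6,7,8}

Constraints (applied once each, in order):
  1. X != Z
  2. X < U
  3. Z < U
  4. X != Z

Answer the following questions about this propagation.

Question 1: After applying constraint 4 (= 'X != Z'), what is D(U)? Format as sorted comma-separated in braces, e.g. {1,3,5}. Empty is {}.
Constraint 1 (X != Z) on D(X)={5,7,8} D(Z)={3,4,5,6,7,8}: no change
Constraint 2 (X < U) on D(X)={5,7,8} D(U)={6,7,9}: no change
Constraint 3 (Z < U) on D(Z)={3,4,5,6,7,8} D(U)={6,7,9}: no change
Constraint 4 (X != Z) on D(X)={5,7,8} D(Z)={3,4,5,6,7,8}: no change
So after constraint 4: D(U) = {6,7,9}

Answer: {6,7,9}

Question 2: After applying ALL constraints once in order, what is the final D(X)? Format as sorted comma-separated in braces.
Answer: {5,7,8}

Derivation:
Constraint 1 (X != Z) on D(X)={5,7,8} D(Z)={3,4,5,6,7,8}: no change
Constraint 2 (X < U) on D(X)={5,7,8} D(U)={6,7,9}: no change
Constraint 3 (Z < U) on D(Z)={3,4,5,6,7,8} D(U)={6,7,9}: no change
Constraint 4 (X != Z) on D(X)={5,7,8} D(Z)={3,4,5,6,7,8}: no change
So after all 4 constraints: D(X) = {5,7,8}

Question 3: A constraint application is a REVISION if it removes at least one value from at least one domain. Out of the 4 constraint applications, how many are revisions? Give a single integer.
Answer: 0

Derivation:
Constraint 1 (X != Z) on D(X)={5,7,8} D(Z)={3,4,5,6,7,8}: no change => not a revision
Constraint 2 (X < U) on D(X)={5,7,8} D(U)={6,7,9}: no change => not a revision
Constraint 3 (Z < U) on D(Z)={3,4,5,6,7,8} D(U)={6,7,9}: no change => not a revision
Constraint 4 (X != Z) on D(X)={5,7,8} D(Z)={3,4,5,6,7,8}: no change => not a revision
Total revisions = 0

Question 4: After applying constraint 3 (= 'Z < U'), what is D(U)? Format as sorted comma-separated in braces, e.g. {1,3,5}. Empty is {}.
Constraint 1 (X != Z) on D(X)={5,7,8} D(Z)={3,4,5,6,7,8}: no change
Constraint 2 (X < U) on D(X)={5,7,8} D(U)={6,7,9}: no change
Constraint 3 (Z < U) on D(Z)={3,4,5,6,7,8} D(U)={6,7,9}: no change
So after constraint 3: D(U) = {6,7,9}

Answer: {6,7,9}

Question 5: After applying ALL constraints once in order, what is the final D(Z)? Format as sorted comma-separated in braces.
Constraint 1 (X != Z) on D(X)={5,7,8} D(Z)={3,4,5,6,7,8}: no change
Constraint 2 (X < U) on D(X)={5,7,8} D(U)={6,7,9}: no change
Constraint 3 (Z < U) on D(Z)={3,4,5,6,7,8} D(U)={6,7,9}: no change
Constraint 4 (X != Z) on D(X)={5,7,8} D(Z)={3,4,5,6,7,8}: no change
So after all 4 constraints: D(Z) = {3,4,5,6,7,8}

Answer: {3,4,5,6,7,8}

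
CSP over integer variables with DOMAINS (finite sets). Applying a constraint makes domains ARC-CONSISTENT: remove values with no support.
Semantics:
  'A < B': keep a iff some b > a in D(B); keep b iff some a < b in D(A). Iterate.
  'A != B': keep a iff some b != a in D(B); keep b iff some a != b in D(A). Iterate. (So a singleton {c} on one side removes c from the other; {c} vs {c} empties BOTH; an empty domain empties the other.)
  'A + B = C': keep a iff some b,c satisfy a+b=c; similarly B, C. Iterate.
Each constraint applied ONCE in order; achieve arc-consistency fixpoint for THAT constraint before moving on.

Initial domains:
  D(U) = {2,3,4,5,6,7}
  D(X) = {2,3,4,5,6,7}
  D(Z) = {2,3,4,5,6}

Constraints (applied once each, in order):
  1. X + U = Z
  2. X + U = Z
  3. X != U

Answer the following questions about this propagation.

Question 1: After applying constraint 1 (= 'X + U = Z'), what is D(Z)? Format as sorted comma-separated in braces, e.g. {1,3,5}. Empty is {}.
Answer: {4,5,6}

Derivation:
Constraint 1 (X + U = Z) on D(X)={2,3,4,5,6,7} D(U)={2,3,4,5,6,7} D(Z)={2,3,4,5,6}: X {2,3,4,5,6,7}->{2,3,4}; U {2,3,4,5,6,7}->{2,3,4}; Z {2,3,4,5,6}->{4,5,6}
So after constraint 1: D(Z) = {4,5,6}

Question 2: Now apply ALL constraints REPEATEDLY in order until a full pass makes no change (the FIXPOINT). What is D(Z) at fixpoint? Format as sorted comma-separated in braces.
Answer: {4,5,6}

Derivation:
pass 0 (initial): D(Z)={2,3,4,5,6}
pass 1: U {2,3,4,5,6,7}->{2,3,4}; X {2,3,4,5,6,7}->{2,3,4}; Z {2,3,4,5,6}->{4,5,6}
pass 2: no change
Fixpoint after 2 passes: D(Z) = {4,5,6}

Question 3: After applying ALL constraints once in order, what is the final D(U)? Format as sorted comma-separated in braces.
Answer: {2,3,4}

Derivation:
Constraint 1 (X + U = Z) on D(X)={2,3,4,5,6,7} D(U)={2,3,4,5,6,7} D(Z)={2,3,4,5,6}: X {2,3,4,5,6,7}->{2,3,4}; U {2,3,4,5,6,7}->{2,3,4}; Z {2,3,4,5,6}->{4,5,6}
Constraint 2 (X + U = Z) on D(X)={2,3,4} D(U)={2,3,4} D(Z)={4,5,6}: no change
Constraint 3 (X != U) on D(X)={2,3,4} D(U)={2,3,4}: no change
So after all 3 constraints: D(U) = {2,3,4}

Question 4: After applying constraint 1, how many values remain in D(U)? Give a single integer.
Constraint 1 (X + U = Z) on D(X)={2,3,4,5,6,7} D(U)={2,3,4,5,6,7} D(Z)={2,3,4,5,6}: X {2,3,4,5,6,7}->{2,3,4}; U {2,3,4,5,6,7}->{2,3,4}; Z {2,3,4,5,6}->{4,5,6}
So after constraint 1: D(U)={2,3,4}, size = 3

Answer: 3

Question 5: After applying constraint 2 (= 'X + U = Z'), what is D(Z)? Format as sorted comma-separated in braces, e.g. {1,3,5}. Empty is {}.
Constraint 1 (X + U = Z) on D(X)={2,3,4,5,6,7} D(U)={2,3,4,5,6,7} D(Z)={2,3,4,5,6}: X {2,3,4,5,6,7}->{2,3,4}; U {2,3,4,5,6,7}->{2,3,4}; Z {2,3,4,5,6}->{4,5,6}
Constraint 2 (X + U = Z) on D(X)={2,3,4} D(U)={2,3,4} D(Z)={4,5,6}: no change
So after constraint 2: D(Z) = {4,5,6}

Answer: {4,5,6}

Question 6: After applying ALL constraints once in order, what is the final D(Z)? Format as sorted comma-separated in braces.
Answer: {4,5,6}

Derivation:
Constraint 1 (X + U = Z) on D(X)={2,3,4,5,6,7} D(U)={2,3,4,5,6,7} D(Z)={2,3,4,5,6}: X {2,3,4,5,6,7}->{2,3,4}; U {2,3,4,5,6,7}->{2,3,4}; Z {2,3,4,5,6}->{4,5,6}
Constraint 2 (X + U = Z) on D(X)={2,3,4} D(U)={2,3,4} D(Z)={4,5,6}: no change
Constraint 3 (X != U) on D(X)={2,3,4} D(U)={2,3,4}: no change
So after all 3 constraints: D(Z) = {4,5,6}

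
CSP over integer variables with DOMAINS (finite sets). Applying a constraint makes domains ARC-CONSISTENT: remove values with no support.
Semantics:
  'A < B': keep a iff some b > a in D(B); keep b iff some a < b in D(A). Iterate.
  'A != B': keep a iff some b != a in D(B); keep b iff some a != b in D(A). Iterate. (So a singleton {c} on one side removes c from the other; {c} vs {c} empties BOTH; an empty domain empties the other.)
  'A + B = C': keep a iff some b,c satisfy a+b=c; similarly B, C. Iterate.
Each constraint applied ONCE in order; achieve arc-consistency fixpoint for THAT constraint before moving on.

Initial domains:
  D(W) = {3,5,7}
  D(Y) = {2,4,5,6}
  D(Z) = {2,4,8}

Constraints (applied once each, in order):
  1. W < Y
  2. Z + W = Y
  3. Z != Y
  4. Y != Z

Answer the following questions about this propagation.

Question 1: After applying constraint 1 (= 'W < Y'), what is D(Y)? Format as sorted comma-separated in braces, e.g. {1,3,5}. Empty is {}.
Constraint 1 (W < Y) on D(W)={3,5,7} D(Y)={2,4,5,6}: W {3,5,7}->{3,5}; Y {2,4,5,6}->{4,5,6}
So after constraint 1: D(Y) = {4,5,6}

Answer: {4,5,6}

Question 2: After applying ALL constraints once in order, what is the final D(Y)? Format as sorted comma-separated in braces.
Constraint 1 (W < Y) on D(W)={3,5,7} D(Y)={2,4,5,6}: W {3,5,7}->{3,5}; Y {2,4,5,6}->{4,5,6}
Constraint 2 (Z + W = Y) on D(Z)={2,4,8} D(W)={3,5} D(Y)={4,5,6}: Z {2,4,8}->{2}; W {3,5}->{3}; Y {4,5,6}->{5}
Constraint 3 (Z != Y) on D(Z)={2} D(Y)={5}: no change
Constraint 4 (Y != Z) on D(Y)={5} D(Z)={2}: no change
So after all 4 constraints: D(Y) = {5}

Answer: {5}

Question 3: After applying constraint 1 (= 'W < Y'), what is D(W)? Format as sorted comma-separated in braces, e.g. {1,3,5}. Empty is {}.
Answer: {3,5}

Derivation:
Constraint 1 (W < Y) on D(W)={3,5,7} D(Y)={2,4,5,6}: W {3,5,7}->{3,5}; Y {2,4,5,6}->{4,5,6}
So after constraint 1: D(W) = {3,5}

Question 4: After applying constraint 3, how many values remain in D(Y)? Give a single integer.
Constraint 1 (W < Y) on D(W)={3,5,7} D(Y)={2,4,5,6}: W {3,5,7}->{3,5}; Y {2,4,5,6}->{4,5,6}
Constraint 2 (Z + W = Y) on D(Z)={2,4,8} D(W)={3,5} D(Y)={4,5,6}: Z {2,4,8}->{2}; W {3,5}->{3}; Y {4,5,6}->{5}
Constraint 3 (Z != Y) on D(Z)={2} D(Y)={5}: no change
So after constraint 3: D(Y)={5}, size = 1

Answer: 1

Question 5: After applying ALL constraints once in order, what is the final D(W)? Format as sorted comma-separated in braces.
Answer: {3}

Derivation:
Constraint 1 (W < Y) on D(W)={3,5,7} D(Y)={2,4,5,6}: W {3,5,7}->{3,5}; Y {2,4,5,6}->{4,5,6}
Constraint 2 (Z + W = Y) on D(Z)={2,4,8} D(W)={3,5} D(Y)={4,5,6}: Z {2,4,8}->{2}; W {3,5}->{3}; Y {4,5,6}->{5}
Constraint 3 (Z != Y) on D(Z)={2} D(Y)={5}: no change
Constraint 4 (Y != Z) on D(Y)={5} D(Z)={2}: no change
So after all 4 constraints: D(W) = {3}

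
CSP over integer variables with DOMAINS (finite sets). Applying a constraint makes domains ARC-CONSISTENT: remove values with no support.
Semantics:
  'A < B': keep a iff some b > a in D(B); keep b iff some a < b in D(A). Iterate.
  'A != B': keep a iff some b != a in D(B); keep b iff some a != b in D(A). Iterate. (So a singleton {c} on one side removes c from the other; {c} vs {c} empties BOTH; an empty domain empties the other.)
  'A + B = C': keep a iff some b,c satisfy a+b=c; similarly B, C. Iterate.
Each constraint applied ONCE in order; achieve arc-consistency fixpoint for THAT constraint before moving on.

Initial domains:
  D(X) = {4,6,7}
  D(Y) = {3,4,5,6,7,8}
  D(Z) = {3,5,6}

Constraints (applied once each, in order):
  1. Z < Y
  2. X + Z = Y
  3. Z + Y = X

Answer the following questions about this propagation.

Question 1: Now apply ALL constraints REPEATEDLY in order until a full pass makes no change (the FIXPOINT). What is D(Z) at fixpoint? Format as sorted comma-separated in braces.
pass 0 (initial): D(Z)={3,5,6}
pass 1: X {4,6,7}->{}; Y {3,4,5,6,7,8}->{}; Z {3,5,6}->{}
pass 2: no change
Fixpoint after 2 passes: D(Z) = {}

Answer: {}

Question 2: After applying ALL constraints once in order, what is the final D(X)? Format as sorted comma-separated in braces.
Constraint 1 (Z < Y) on D(Z)={3,5,6} D(Y)={3,4,5,6,7,8}: Y {3,4,5,6,7,8}->{4,5,6,7,8}
Constraint 2 (X + Z = Y) on D(X)={4,6,7} D(Z)={3,5,6} D(Y)={4,5,6,7,8}: X {4,6,7}->{4}; Z {3,5,6}->{3}; Y {4,5,6,7,8}->{7}
Constraint 3 (Z + Y = X) on D(Z)={3} D(Y)={7} D(X)={4}: Z {3}->{}; Y {7}->{}; X {4}->{}
So after all 3 constraints: D(X) = {}

Answer: {}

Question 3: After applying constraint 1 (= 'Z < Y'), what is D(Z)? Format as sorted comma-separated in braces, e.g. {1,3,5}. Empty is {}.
Constraint 1 (Z < Y) on D(Z)={3,5,6} D(Y)={3,4,5,6,7,8}: Y {3,4,5,6,7,8}->{4,5,6,7,8}
So after constraint 1: D(Z) = {3,5,6}

Answer: {3,5,6}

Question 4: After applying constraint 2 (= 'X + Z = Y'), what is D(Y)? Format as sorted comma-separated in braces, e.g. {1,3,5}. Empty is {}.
Constraint 1 (Z < Y) on D(Z)={3,5,6} D(Y)={3,4,5,6,7,8}: Y {3,4,5,6,7,8}->{4,5,6,7,8}
Constraint 2 (X + Z = Y) on D(X)={4,6,7} D(Z)={3,5,6} D(Y)={4,5,6,7,8}: X {4,6,7}->{4}; Z {3,5,6}->{3}; Y {4,5,6,7,8}->{7}
So after constraint 2: D(Y) = {7}

Answer: {7}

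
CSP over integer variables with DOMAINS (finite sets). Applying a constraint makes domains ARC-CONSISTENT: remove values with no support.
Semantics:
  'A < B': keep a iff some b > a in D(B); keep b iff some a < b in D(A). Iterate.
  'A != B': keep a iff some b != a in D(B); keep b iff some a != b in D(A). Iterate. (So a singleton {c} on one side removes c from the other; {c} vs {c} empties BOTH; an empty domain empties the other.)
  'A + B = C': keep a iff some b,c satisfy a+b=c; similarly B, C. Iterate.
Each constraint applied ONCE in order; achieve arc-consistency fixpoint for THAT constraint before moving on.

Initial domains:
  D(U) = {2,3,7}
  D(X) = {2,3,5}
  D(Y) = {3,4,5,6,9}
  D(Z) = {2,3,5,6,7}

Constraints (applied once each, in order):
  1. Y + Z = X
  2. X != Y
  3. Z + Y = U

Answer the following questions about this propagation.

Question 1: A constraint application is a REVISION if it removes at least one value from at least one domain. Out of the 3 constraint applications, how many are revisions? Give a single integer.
Answer: 2

Derivation:
Constraint 1 (Y + Z = X) on D(Y)={3,4,5,6,9} D(Z)={2,3,5,6,7} D(X)={2,3,5}: Y {3,4,5,6,9}->{3}; Z {2,3,5,6,7}->{2}; X {2,3,5}->{5} => REVISION
Constraint 2 (X != Y) on D(X)={5} D(Y)={3}: no change => not a revision
Constraint 3 (Z + Y = U) on D(Z)={2} D(Y)={3} D(U)={2,3,7}: Z {2}->{}; Y {3}->{}; U {2,3,7}->{} => REVISION
Total revisions = 2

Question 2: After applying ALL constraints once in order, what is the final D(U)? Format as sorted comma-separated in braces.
Constraint 1 (Y + Z = X) on D(Y)={3,4,5,6,9} D(Z)={2,3,5,6,7} D(X)={2,3,5}: Y {3,4,5,6,9}->{3}; Z {2,3,5,6,7}->{2}; X {2,3,5}->{5}
Constraint 2 (X != Y) on D(X)={5} D(Y)={3}: no change
Constraint 3 (Z + Y = U) on D(Z)={2} D(Y)={3} D(U)={2,3,7}: Z {2}->{}; Y {3}->{}; U {2,3,7}->{}
So after all 3 constraints: D(U) = {}

Answer: {}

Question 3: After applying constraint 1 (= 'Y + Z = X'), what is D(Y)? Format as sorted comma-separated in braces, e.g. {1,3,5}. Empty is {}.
Answer: {3}

Derivation:
Constraint 1 (Y + Z = X) on D(Y)={3,4,5,6,9} D(Z)={2,3,5,6,7} D(X)={2,3,5}: Y {3,4,5,6,9}->{3}; Z {2,3,5,6,7}->{2}; X {2,3,5}->{5}
So after constraint 1: D(Y) = {3}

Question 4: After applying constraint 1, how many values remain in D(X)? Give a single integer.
Answer: 1

Derivation:
Constraint 1 (Y + Z = X) on D(Y)={3,4,5,6,9} D(Z)={2,3,5,6,7} D(X)={2,3,5}: Y {3,4,5,6,9}->{3}; Z {2,3,5,6,7}->{2}; X {2,3,5}->{5}
So after constraint 1: D(X)={5}, size = 1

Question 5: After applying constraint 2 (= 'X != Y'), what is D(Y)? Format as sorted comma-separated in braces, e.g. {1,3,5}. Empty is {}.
Answer: {3}

Derivation:
Constraint 1 (Y + Z = X) on D(Y)={3,4,5,6,9} D(Z)={2,3,5,6,7} D(X)={2,3,5}: Y {3,4,5,6,9}->{3}; Z {2,3,5,6,7}->{2}; X {2,3,5}->{5}
Constraint 2 (X != Y) on D(X)={5} D(Y)={3}: no change
So after constraint 2: D(Y) = {3}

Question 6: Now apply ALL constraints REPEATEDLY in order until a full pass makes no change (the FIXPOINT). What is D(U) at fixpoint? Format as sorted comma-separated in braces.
pass 0 (initial): D(U)={2,3,7}
pass 1: U {2,3,7}->{}; X {2,3,5}->{5}; Y {3,4,5,6,9}->{}; Z {2,3,5,6,7}->{}
pass 2: X {5}->{}
pass 3: no change
Fixpoint after 3 passes: D(U) = {}

Answer: {}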